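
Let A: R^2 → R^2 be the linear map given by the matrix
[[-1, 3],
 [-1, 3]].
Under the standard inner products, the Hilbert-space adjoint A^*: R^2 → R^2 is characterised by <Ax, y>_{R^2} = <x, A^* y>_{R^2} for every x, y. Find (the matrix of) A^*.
A^* = A^T =
[[-1, -1],
 [3, 3]]

For real matrices with standard dot products, the defining identity <Ax, y> = <x, A^* y> gives (Ax)^T y = x^T (A^*) y, i.e. x^T A^T y = x^T (A^*) y. Since this holds for all x, y, we must have A^* = A^T. Therefore
A^* =
[[-1, -1],
 [3, 3]].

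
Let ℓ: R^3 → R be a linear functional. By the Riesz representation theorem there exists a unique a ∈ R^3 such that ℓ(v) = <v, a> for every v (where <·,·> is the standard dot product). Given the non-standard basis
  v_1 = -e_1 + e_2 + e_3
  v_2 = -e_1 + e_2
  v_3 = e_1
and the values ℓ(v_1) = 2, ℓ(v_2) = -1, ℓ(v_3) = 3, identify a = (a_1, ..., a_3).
a = (3, 2, 3)

Write a = (a_1, ..., a_3) in the standard basis. For each basis vector v_i, ℓ(v_i) = <v_i, a> is a linear equation in the a_j's. Collect the n equations into a matrix system V a = ℓ, where row i of V is v_i (expressed in the standard basis). Since V is invertible (lower-triangular with 1s on the diagonal, up to permutation), solve by back-substitution:
  V =
[[-1, 1, 1],
 [-1, 1, 0],
 [1, 0, 0]]
  V a = (2, -1, 3)
Solving gives a = (3, 2, 3).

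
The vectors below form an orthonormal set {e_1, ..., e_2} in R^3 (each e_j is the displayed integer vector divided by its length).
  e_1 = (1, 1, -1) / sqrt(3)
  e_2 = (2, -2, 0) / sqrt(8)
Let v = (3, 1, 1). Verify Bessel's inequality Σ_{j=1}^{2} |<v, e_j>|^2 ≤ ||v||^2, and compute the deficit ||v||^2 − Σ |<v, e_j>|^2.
Σ |<v, e_j>|^2 = 5; ||v||^2 = 11; deficit = 6

Write each e_j = u_j / sqrt(<u_j, u_j>) where u_j is the displayed integer vector. Then <v, e_j> = <v, u_j> / sqrt(<u_j, u_j>), so |<v, e_j>|^2 = <v, u_j>^2 / <u_j, u_j>.
Coefficients: <v, e_1> = 3/sqrt(3), <v, e_2> = 4/sqrt(8).
Square and sum: Σ |<v, e_j>|^2 = 5.
Compute ||v||^2 = v·v = 11.
Deficit = 11 − 5 = 6 ≥ 0, confirming Bessel's inequality. (The deficit equals ||v − Σ <v,e_j> e_j||^2, the squared distance from v to span{e_j}.)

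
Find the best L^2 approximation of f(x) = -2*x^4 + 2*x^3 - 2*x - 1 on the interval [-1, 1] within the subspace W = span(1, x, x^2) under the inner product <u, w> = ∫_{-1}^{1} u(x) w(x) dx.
g(x) = -12*x^2/7 - 4*x/5 - 29/35

The best approximation g ∈ W is the orthogonal projection of f onto W. Writing g = a_0 + a_1 x + a_2 x^2, the coefficients solve the normal equations G · a = b where
  G_{ij} = <φ_i, φ_j> and b_i = <f, φ_i>, with φ_0 = 1, φ_1 = x, φ_2 = x^2.
G =
  [2, 0, 2/3]
  [0, 2/3, 0]
  [2/3, 0, 2/5],
b = (-14/5, -8/15, -26/21).
Solving gives a_0 = -29/35, a_1 = -4/5, a_2 = -12/7, so
  g(x) = -12*x^2/7 - 4*x/5 - 29/35.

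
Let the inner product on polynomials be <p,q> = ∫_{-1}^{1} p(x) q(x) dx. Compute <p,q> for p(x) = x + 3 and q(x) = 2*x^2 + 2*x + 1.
<p,q> = 34/3

Expand the product: p(x)·q(x) = 2*x^3 + 8*x^2 + 7*x + 3.
∫_{-1}^{1} of each monomial x^k gives [2/(k+1) if k even, 0 if k odd]. Integrating term-by-term (or equivalently evaluating the antiderivative F(x) = x^4/2 + 8*x^3/3 + 7*x^2/2 + 3*x at the endpoints):
  F(1) − F(−1) = 29/3 − (-5/3) = 34/3.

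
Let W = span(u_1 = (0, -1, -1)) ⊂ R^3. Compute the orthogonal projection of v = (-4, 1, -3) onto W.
proj_W(v) = (0, -1, -1)

Set up U = [u_1 | ... | u_1] ∈ R^(3×1). The projector onto W = col(U) is P = U (U^T U)^(-1) U^T.
Compute U^T U =
  [2],
and U^T v = (2).
Solve U^T U · c = U^T v for the coefficients: c = (1). The projection is proj_W(v) = U c.
Check: (v - proj_W(v)) · u_1 = 0  (should be 0).
Result: proj_W(v) = (0, -1, -1).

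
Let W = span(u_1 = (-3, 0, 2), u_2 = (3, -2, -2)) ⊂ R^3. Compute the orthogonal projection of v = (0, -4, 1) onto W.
proj_W(v) = (-6/13, -4, 4/13)

Set up U = [u_1 | ... | u_2] ∈ R^(3×2). The projector onto W = col(U) is P = U (U^T U)^(-1) U^T.
Compute U^T U =
  [13, -13]
  [-13, 17],
and U^T v = (2, 6).
Solve U^T U · c = U^T v for the coefficients: c = (28/13, 2). The projection is proj_W(v) = U c.
Check: (v - proj_W(v)) · u_1 = 0  (should be 0).
Check: (v - proj_W(v)) · u_2 = 0  (should be 0).
Result: proj_W(v) = (-6/13, -4, 4/13).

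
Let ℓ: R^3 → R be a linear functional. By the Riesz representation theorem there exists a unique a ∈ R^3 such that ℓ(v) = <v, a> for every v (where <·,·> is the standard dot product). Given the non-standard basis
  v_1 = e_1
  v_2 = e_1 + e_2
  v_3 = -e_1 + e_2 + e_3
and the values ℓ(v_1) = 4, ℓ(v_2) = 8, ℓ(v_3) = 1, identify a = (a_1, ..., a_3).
a = (4, 4, 1)

Write a = (a_1, ..., a_3) in the standard basis. For each basis vector v_i, ℓ(v_i) = <v_i, a> is a linear equation in the a_j's. Collect the n equations into a matrix system V a = ℓ, where row i of V is v_i (expressed in the standard basis). Since V is invertible (lower-triangular with 1s on the diagonal, up to permutation), solve by back-substitution:
  V =
[[1, 0, 0],
 [1, 1, 0],
 [-1, 1, 1]]
  V a = (4, 8, 1)
Solving gives a = (4, 4, 1).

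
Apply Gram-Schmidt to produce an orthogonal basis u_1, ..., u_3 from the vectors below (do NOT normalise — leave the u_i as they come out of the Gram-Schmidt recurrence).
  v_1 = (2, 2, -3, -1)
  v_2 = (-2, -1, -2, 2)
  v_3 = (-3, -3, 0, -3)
Orthogonal basis:
  u_1 = (2, 2, -3, -1)
  u_2 = (-16/9, -7/9, -7/3, 17/9)
  u_3 = (-198/115, -216/115, -261/230, -873/230)

Apply the Gram-Schmidt recurrence
  u_1 = v_1
  u_i = v_i − Σ_{j<i} ((v_i · u_j) / (u_j · u_j)) · u_j.

Step by step this gives:
  u_1 = (2, 2, -3, -1)
  u_2 = (-16/9, -7/9, -7/3, 17/9)
  u_3 = (-198/115, -216/115, -261/230, -873/230)

Orthogonality check:
  u_2 · u_1 = 0 (should be 0)
  u_3 · u_1 = 0 (should be 0)
  u_3 · u_2 = 0 (should be 0)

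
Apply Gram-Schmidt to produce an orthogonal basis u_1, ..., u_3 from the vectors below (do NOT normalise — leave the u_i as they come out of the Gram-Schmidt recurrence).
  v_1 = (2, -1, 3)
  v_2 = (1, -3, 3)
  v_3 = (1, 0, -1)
Orthogonal basis:
  u_1 = (2, -1, 3)
  u_2 = (-1, -2, 0)
  u_3 = (33/35, -33/70, -11/14)

Apply the Gram-Schmidt recurrence
  u_1 = v_1
  u_i = v_i − Σ_{j<i} ((v_i · u_j) / (u_j · u_j)) · u_j.

Step by step this gives:
  u_1 = (2, -1, 3)
  u_2 = (-1, -2, 0)
  u_3 = (33/35, -33/70, -11/14)

Orthogonality check:
  u_2 · u_1 = 0 (should be 0)
  u_3 · u_1 = 0 (should be 0)
  u_3 · u_2 = 0 (should be 0)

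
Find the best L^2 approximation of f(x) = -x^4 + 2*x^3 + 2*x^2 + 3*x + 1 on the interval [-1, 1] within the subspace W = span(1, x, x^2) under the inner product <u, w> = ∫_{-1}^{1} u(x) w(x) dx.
g(x) = 8*x^2/7 + 21*x/5 + 38/35

The best approximation g ∈ W is the orthogonal projection of f onto W. Writing g = a_0 + a_1 x + a_2 x^2, the coefficients solve the normal equations G · a = b where
  G_{ij} = <φ_i, φ_j> and b_i = <f, φ_i>, with φ_0 = 1, φ_1 = x, φ_2 = x^2.
G =
  [2, 0, 2/3]
  [0, 2/3, 0]
  [2/3, 0, 2/5],
b = (44/15, 14/5, 124/105).
Solving gives a_0 = 38/35, a_1 = 21/5, a_2 = 8/7, so
  g(x) = 8*x^2/7 + 21*x/5 + 38/35.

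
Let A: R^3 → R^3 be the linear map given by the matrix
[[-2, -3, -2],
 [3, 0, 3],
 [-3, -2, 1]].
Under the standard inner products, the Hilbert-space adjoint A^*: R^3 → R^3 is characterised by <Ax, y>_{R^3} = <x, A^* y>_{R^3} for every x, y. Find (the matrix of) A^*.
A^* = A^T =
[[-2, 3, -3],
 [-3, 0, -2],
 [-2, 3, 1]]

For real matrices with standard dot products, the defining identity <Ax, y> = <x, A^* y> gives (Ax)^T y = x^T (A^*) y, i.e. x^T A^T y = x^T (A^*) y. Since this holds for all x, y, we must have A^* = A^T. Therefore
A^* =
[[-2, 3, -3],
 [-3, 0, -2],
 [-2, 3, 1]].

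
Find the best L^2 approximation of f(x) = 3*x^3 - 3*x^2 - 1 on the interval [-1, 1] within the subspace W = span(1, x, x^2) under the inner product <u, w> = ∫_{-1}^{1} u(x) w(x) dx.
g(x) = -3*x^2 + 9*x/5 - 1

The best approximation g ∈ W is the orthogonal projection of f onto W. Writing g = a_0 + a_1 x + a_2 x^2, the coefficients solve the normal equations G · a = b where
  G_{ij} = <φ_i, φ_j> and b_i = <f, φ_i>, with φ_0 = 1, φ_1 = x, φ_2 = x^2.
G =
  [2, 0, 2/3]
  [0, 2/3, 0]
  [2/3, 0, 2/5],
b = (-4, 6/5, -28/15).
Solving gives a_0 = -1, a_1 = 9/5, a_2 = -3, so
  g(x) = -3*x^2 + 9*x/5 - 1.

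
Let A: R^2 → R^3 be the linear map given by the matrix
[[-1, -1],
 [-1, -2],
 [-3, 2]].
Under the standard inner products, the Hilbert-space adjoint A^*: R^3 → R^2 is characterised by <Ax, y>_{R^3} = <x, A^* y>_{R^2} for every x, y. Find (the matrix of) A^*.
A^* = A^T =
[[-1, -1, -3],
 [-1, -2, 2]]

For real matrices with standard dot products, the defining identity <Ax, y> = <x, A^* y> gives (Ax)^T y = x^T (A^*) y, i.e. x^T A^T y = x^T (A^*) y. Since this holds for all x, y, we must have A^* = A^T. Therefore
A^* =
[[-1, -1, -3],
 [-1, -2, 2]].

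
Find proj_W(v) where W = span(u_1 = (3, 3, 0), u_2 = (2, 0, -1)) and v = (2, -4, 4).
proj_W(v) = (-1/3, -5/3, -2/3)

Set up U = [u_1 | ... | u_2] ∈ R^(3×2). The projector onto W = col(U) is P = U (U^T U)^(-1) U^T.
Compute U^T U =
  [18, 6]
  [6, 5],
and U^T v = (-6, 0).
Solve U^T U · c = U^T v for the coefficients: c = (-5/9, 2/3). The projection is proj_W(v) = U c.
Check: (v - proj_W(v)) · u_1 = 0  (should be 0).
Check: (v - proj_W(v)) · u_2 = 0  (should be 0).
Result: proj_W(v) = (-1/3, -5/3, -2/3).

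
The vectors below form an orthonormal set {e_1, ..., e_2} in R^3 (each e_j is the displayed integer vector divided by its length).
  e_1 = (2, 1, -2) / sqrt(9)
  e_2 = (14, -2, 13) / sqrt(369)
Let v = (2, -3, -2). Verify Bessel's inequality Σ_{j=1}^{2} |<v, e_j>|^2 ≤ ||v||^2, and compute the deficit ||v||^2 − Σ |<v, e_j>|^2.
Σ |<v, e_j>|^2 = 121/41; ||v||^2 = 17; deficit = 576/41

Write each e_j = u_j / sqrt(<u_j, u_j>) where u_j is the displayed integer vector. Then <v, e_j> = <v, u_j> / sqrt(<u_j, u_j>), so |<v, e_j>|^2 = <v, u_j>^2 / <u_j, u_j>.
Coefficients: <v, e_1> = 5/sqrt(9), <v, e_2> = 8/sqrt(369).
Square and sum: Σ |<v, e_j>|^2 = 121/41.
Compute ||v||^2 = v·v = 17.
Deficit = 17 − 121/41 = 576/41 ≥ 0, confirming Bessel's inequality. (The deficit equals ||v − Σ <v,e_j> e_j||^2, the squared distance from v to span{e_j}.)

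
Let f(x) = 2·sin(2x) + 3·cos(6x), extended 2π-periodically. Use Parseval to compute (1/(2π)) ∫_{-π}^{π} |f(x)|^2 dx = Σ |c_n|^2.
Σ |c_n|^2 = 13/2

Expand |f|^2 and use orthogonality of {sin(nx), cos(mx)} on [-π, π]:
  ∫_{-π}^{π} sin(nx)^2 dx = π, ∫ cos(mx)^2 dx = π, and cross terms integrate to 0.
So ∫_{-π}^{π} f(x)^2 dx = 2^2 · π + 3^2 · π = (4 + 9)π.
Divide by 2π: (4 + 9)/2 = 13/2.
By Parseval, this equals Σ |c_n|^2.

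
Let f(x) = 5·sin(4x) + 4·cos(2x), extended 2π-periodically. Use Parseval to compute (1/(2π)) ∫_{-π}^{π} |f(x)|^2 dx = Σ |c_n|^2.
Σ |c_n|^2 = 41/2

Expand |f|^2 and use orthogonality of {sin(nx), cos(mx)} on [-π, π]:
  ∫_{-π}^{π} sin(nx)^2 dx = π, ∫ cos(mx)^2 dx = π, and cross terms integrate to 0.
So ∫_{-π}^{π} f(x)^2 dx = 5^2 · π + 4^2 · π = (25 + 16)π.
Divide by 2π: (25 + 16)/2 = 41/2.
By Parseval, this equals Σ |c_n|^2.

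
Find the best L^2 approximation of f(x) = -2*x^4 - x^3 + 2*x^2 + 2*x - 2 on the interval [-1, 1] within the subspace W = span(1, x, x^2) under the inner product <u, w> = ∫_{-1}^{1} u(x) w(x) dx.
g(x) = 2*x^2/7 + 7*x/5 - 64/35

The best approximation g ∈ W is the orthogonal projection of f onto W. Writing g = a_0 + a_1 x + a_2 x^2, the coefficients solve the normal equations G · a = b where
  G_{ij} = <φ_i, φ_j> and b_i = <f, φ_i>, with φ_0 = 1, φ_1 = x, φ_2 = x^2.
G =
  [2, 0, 2/3]
  [0, 2/3, 0]
  [2/3, 0, 2/5],
b = (-52/15, 14/15, -116/105).
Solving gives a_0 = -64/35, a_1 = 7/5, a_2 = 2/7, so
  g(x) = 2*x^2/7 + 7*x/5 - 64/35.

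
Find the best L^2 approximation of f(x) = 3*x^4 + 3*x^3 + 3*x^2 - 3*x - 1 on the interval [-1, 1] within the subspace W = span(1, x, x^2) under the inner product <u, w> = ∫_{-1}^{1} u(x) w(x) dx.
g(x) = 39*x^2/7 - 6*x/5 - 44/35

The best approximation g ∈ W is the orthogonal projection of f onto W. Writing g = a_0 + a_1 x + a_2 x^2, the coefficients solve the normal equations G · a = b where
  G_{ij} = <φ_i, φ_j> and b_i = <f, φ_i>, with φ_0 = 1, φ_1 = x, φ_2 = x^2.
G =
  [2, 0, 2/3]
  [0, 2/3, 0]
  [2/3, 0, 2/5],
b = (6/5, -4/5, 146/105).
Solving gives a_0 = -44/35, a_1 = -6/5, a_2 = 39/7, so
  g(x) = 39*x^2/7 - 6*x/5 - 44/35.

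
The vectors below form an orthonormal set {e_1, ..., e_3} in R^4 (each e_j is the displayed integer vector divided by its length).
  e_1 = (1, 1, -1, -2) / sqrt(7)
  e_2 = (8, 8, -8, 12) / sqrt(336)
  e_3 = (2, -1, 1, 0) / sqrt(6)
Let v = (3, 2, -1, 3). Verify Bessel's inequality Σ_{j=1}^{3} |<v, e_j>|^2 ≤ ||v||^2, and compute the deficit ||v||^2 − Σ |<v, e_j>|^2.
Σ |<v, e_j>|^2 = 45/2; ||v||^2 = 23; deficit = 1/2

Write each e_j = u_j / sqrt(<u_j, u_j>) where u_j is the displayed integer vector. Then <v, e_j> = <v, u_j> / sqrt(<u_j, u_j>), so |<v, e_j>|^2 = <v, u_j>^2 / <u_j, u_j>.
Coefficients: <v, e_1> = 0/sqrt(7), <v, e_2> = 84/sqrt(336), <v, e_3> = 3/sqrt(6).
Square and sum: Σ |<v, e_j>|^2 = 45/2.
Compute ||v||^2 = v·v = 23.
Deficit = 23 − 45/2 = 1/2 ≥ 0, confirming Bessel's inequality. (The deficit equals ||v − Σ <v,e_j> e_j||^2, the squared distance from v to span{e_j}.)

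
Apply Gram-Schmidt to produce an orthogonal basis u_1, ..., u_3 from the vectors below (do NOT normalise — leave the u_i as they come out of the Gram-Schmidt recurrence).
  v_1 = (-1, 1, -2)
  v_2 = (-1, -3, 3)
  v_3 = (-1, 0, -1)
Orthogonal basis:
  u_1 = (-1, 1, -2)
  u_2 = (-7/3, -5/3, 1/3)
  u_3 = (3/50, -1/10, -2/25)

Apply the Gram-Schmidt recurrence
  u_1 = v_1
  u_i = v_i − Σ_{j<i} ((v_i · u_j) / (u_j · u_j)) · u_j.

Step by step this gives:
  u_1 = (-1, 1, -2)
  u_2 = (-7/3, -5/3, 1/3)
  u_3 = (3/50, -1/10, -2/25)

Orthogonality check:
  u_2 · u_1 = 0 (should be 0)
  u_3 · u_1 = 0 (should be 0)
  u_3 · u_2 = 0 (should be 0)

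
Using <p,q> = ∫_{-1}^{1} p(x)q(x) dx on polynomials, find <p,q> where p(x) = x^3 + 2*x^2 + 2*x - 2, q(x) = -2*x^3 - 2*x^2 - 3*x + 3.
<p,q> = -1502/105

Expand the product: p(x)·q(x) = -2*x^6 - 6*x^5 - 11*x^4 - 3*x^3 + 4*x^2 + 12*x - 6.
∫_{-1}^{1} of each monomial x^k gives [2/(k+1) if k even, 0 if k odd]. Integrating term-by-term (or equivalently evaluating the antiderivative F(x) = -2*x^7/7 - x^6 - 11*x^5/5 - 3*x^4/4 + 4*x^3/3 + 6*x^2 - 6*x at the endpoints):
  F(1) − F(−1) = -1219/420 − (4789/420) = -1502/105.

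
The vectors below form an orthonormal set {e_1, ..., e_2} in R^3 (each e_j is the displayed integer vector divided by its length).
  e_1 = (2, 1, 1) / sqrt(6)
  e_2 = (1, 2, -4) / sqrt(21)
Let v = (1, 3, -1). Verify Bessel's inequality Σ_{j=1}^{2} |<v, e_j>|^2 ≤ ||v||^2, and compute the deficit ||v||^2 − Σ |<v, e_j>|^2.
Σ |<v, e_j>|^2 = 59/7; ||v||^2 = 11; deficit = 18/7

Write each e_j = u_j / sqrt(<u_j, u_j>) where u_j is the displayed integer vector. Then <v, e_j> = <v, u_j> / sqrt(<u_j, u_j>), so |<v, e_j>|^2 = <v, u_j>^2 / <u_j, u_j>.
Coefficients: <v, e_1> = 4/sqrt(6), <v, e_2> = 11/sqrt(21).
Square and sum: Σ |<v, e_j>|^2 = 59/7.
Compute ||v||^2 = v·v = 11.
Deficit = 11 − 59/7 = 18/7 ≥ 0, confirming Bessel's inequality. (The deficit equals ||v − Σ <v,e_j> e_j||^2, the squared distance from v to span{e_j}.)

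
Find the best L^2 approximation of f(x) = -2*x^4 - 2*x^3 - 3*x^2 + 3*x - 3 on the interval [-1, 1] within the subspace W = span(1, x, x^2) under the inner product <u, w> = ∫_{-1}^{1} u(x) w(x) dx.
g(x) = -33*x^2/7 + 9*x/5 - 99/35

The best approximation g ∈ W is the orthogonal projection of f onto W. Writing g = a_0 + a_1 x + a_2 x^2, the coefficients solve the normal equations G · a = b where
  G_{ij} = <φ_i, φ_j> and b_i = <f, φ_i>, with φ_0 = 1, φ_1 = x, φ_2 = x^2.
G =
  [2, 0, 2/3]
  [0, 2/3, 0]
  [2/3, 0, 2/5],
b = (-44/5, 6/5, -132/35).
Solving gives a_0 = -99/35, a_1 = 9/5, a_2 = -33/7, so
  g(x) = -33*x^2/7 + 9*x/5 - 99/35.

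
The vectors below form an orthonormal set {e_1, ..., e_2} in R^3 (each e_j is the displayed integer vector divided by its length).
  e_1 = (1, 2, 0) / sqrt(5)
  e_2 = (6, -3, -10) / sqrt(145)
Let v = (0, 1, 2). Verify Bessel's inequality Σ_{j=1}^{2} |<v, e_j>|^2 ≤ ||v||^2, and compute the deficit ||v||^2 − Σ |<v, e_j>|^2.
Σ |<v, e_j>|^2 = 129/29; ||v||^2 = 5; deficit = 16/29

Write each e_j = u_j / sqrt(<u_j, u_j>) where u_j is the displayed integer vector. Then <v, e_j> = <v, u_j> / sqrt(<u_j, u_j>), so |<v, e_j>|^2 = <v, u_j>^2 / <u_j, u_j>.
Coefficients: <v, e_1> = 2/sqrt(5), <v, e_2> = -23/sqrt(145).
Square and sum: Σ |<v, e_j>|^2 = 129/29.
Compute ||v||^2 = v·v = 5.
Deficit = 5 − 129/29 = 16/29 ≥ 0, confirming Bessel's inequality. (The deficit equals ||v − Σ <v,e_j> e_j||^2, the squared distance from v to span{e_j}.)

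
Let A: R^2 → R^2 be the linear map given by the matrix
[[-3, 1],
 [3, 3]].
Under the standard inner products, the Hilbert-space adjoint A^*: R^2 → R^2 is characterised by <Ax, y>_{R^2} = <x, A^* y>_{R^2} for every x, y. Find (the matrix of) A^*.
A^* = A^T =
[[-3, 3],
 [1, 3]]

For real matrices with standard dot products, the defining identity <Ax, y> = <x, A^* y> gives (Ax)^T y = x^T (A^*) y, i.e. x^T A^T y = x^T (A^*) y. Since this holds for all x, y, we must have A^* = A^T. Therefore
A^* =
[[-3, 3],
 [1, 3]].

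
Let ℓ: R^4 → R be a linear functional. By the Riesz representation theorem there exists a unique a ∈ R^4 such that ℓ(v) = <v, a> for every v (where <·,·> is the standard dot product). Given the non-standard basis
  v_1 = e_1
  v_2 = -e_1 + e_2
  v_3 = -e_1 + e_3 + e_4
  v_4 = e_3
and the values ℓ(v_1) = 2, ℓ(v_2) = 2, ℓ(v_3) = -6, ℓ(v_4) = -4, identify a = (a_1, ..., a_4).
a = (2, 4, -4, 0)

Write a = (a_1, ..., a_4) in the standard basis. For each basis vector v_i, ℓ(v_i) = <v_i, a> is a linear equation in the a_j's. Collect the n equations into a matrix system V a = ℓ, where row i of V is v_i (expressed in the standard basis). Since V is invertible (lower-triangular with 1s on the diagonal, up to permutation), solve by back-substitution:
  V =
[[1, 0, 0, 0],
 [-1, 1, 0, 0],
 [-1, 0, 1, 1],
 [0, 0, 1, 0]]
  V a = (2, 2, -6, -4)
Solving gives a = (2, 4, -4, 0).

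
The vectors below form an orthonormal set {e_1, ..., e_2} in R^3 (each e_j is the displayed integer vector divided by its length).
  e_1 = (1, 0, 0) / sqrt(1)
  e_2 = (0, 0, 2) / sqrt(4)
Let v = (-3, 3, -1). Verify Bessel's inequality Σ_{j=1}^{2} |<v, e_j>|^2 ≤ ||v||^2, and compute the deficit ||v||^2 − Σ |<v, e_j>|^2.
Σ |<v, e_j>|^2 = 10; ||v||^2 = 19; deficit = 9

Write each e_j = u_j / sqrt(<u_j, u_j>) where u_j is the displayed integer vector. Then <v, e_j> = <v, u_j> / sqrt(<u_j, u_j>), so |<v, e_j>|^2 = <v, u_j>^2 / <u_j, u_j>.
Coefficients: <v, e_1> = -3/sqrt(1), <v, e_2> = -2/sqrt(4).
Square and sum: Σ |<v, e_j>|^2 = 10.
Compute ||v||^2 = v·v = 19.
Deficit = 19 − 10 = 9 ≥ 0, confirming Bessel's inequality. (The deficit equals ||v − Σ <v,e_j> e_j||^2, the squared distance from v to span{e_j}.)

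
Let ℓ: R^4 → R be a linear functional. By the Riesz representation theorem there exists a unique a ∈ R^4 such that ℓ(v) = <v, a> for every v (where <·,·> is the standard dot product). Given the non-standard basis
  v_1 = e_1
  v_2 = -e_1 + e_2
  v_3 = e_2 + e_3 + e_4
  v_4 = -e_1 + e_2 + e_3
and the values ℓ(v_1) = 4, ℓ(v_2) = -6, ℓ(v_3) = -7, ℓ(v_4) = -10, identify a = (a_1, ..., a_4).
a = (4, -2, -4, -1)

Write a = (a_1, ..., a_4) in the standard basis. For each basis vector v_i, ℓ(v_i) = <v_i, a> is a linear equation in the a_j's. Collect the n equations into a matrix system V a = ℓ, where row i of V is v_i (expressed in the standard basis). Since V is invertible (lower-triangular with 1s on the diagonal, up to permutation), solve by back-substitution:
  V =
[[1, 0, 0, 0],
 [-1, 1, 0, 0],
 [0, 1, 1, 1],
 [-1, 1, 1, 0]]
  V a = (4, -6, -7, -10)
Solving gives a = (4, -2, -4, -1).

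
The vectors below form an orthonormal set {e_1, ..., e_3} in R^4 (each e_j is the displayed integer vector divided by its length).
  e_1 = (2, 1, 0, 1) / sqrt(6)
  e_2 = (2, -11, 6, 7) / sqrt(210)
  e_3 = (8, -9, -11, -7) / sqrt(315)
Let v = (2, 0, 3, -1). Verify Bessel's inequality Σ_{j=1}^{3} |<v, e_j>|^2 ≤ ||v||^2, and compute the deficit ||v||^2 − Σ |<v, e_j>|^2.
Σ |<v, e_j>|^2 = 26/9; ||v||^2 = 14; deficit = 100/9

Write each e_j = u_j / sqrt(<u_j, u_j>) where u_j is the displayed integer vector. Then <v, e_j> = <v, u_j> / sqrt(<u_j, u_j>), so |<v, e_j>|^2 = <v, u_j>^2 / <u_j, u_j>.
Coefficients: <v, e_1> = 3/sqrt(6), <v, e_2> = 15/sqrt(210), <v, e_3> = -10/sqrt(315).
Square and sum: Σ |<v, e_j>|^2 = 26/9.
Compute ||v||^2 = v·v = 14.
Deficit = 14 − 26/9 = 100/9 ≥ 0, confirming Bessel's inequality. (The deficit equals ||v − Σ <v,e_j> e_j||^2, the squared distance from v to span{e_j}.)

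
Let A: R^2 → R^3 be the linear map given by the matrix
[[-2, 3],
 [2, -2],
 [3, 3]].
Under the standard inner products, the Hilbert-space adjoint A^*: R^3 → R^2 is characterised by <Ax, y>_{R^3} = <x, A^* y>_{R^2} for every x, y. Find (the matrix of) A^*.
A^* = A^T =
[[-2, 2, 3],
 [3, -2, 3]]

For real matrices with standard dot products, the defining identity <Ax, y> = <x, A^* y> gives (Ax)^T y = x^T (A^*) y, i.e. x^T A^T y = x^T (A^*) y. Since this holds for all x, y, we must have A^* = A^T. Therefore
A^* =
[[-2, 2, 3],
 [3, -2, 3]].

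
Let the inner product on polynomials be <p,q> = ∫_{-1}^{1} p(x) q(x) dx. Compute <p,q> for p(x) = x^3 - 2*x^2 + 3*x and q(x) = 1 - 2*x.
<p,q> = -92/15

Expand the product: p(x)·q(x) = -2*x^4 + 5*x^3 - 8*x^2 + 3*x.
∫_{-1}^{1} of each monomial x^k gives [2/(k+1) if k even, 0 if k odd]. Integrating term-by-term (or equivalently evaluating the antiderivative F(x) = -2*x^5/5 + 5*x^4/4 - 8*x^3/3 + 3*x^2/2 at the endpoints):
  F(1) − F(−1) = -19/60 − (349/60) = -92/15.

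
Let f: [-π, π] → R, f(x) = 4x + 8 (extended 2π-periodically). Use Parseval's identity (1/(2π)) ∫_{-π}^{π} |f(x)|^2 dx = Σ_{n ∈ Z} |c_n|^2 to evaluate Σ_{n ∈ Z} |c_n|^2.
Σ |c_n|^2 = 16π^2/3 + 64

Expand and integrate term by term over [-π, π]:
  ∫ (4x)^2 dx = 16·(2π^3/3); ∫ 2·4·(8)·x dx = 0 (odd integrand); ∫ 8^2 dx = 64·2π.
So (1/(2π)) ∫_{-π}^{π} (4x + 8)^2 dx = 16π^2/3 + 64 = 16π^2/3 + 64.
Parseval ⇒ Σ |c_n|^2 = 16π^2/3 + 64.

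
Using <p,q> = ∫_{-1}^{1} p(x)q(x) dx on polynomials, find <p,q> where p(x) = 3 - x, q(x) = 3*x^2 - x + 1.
<p,q> = 38/3

Expand the product: p(x)·q(x) = -3*x^3 + 10*x^2 - 4*x + 3.
∫_{-1}^{1} of each monomial x^k gives [2/(k+1) if k even, 0 if k odd]. Integrating term-by-term (or equivalently evaluating the antiderivative F(x) = -3*x^4/4 + 10*x^3/3 - 2*x^2 + 3*x at the endpoints):
  F(1) − F(−1) = 43/12 − (-109/12) = 38/3.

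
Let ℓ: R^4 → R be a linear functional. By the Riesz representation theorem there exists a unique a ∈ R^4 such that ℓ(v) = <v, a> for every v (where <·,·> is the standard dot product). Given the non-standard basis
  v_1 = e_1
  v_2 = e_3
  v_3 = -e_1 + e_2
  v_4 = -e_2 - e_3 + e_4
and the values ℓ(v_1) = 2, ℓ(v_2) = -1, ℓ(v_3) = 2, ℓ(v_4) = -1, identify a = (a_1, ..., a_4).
a = (2, 4, -1, 2)

Write a = (a_1, ..., a_4) in the standard basis. For each basis vector v_i, ℓ(v_i) = <v_i, a> is a linear equation in the a_j's. Collect the n equations into a matrix system V a = ℓ, where row i of V is v_i (expressed in the standard basis). Since V is invertible (lower-triangular with 1s on the diagonal, up to permutation), solve by back-substitution:
  V =
[[1, 0, 0, 0],
 [0, 0, 1, 0],
 [-1, 1, 0, 0],
 [0, -1, -1, 1]]
  V a = (2, -1, 2, -1)
Solving gives a = (2, 4, -1, 2).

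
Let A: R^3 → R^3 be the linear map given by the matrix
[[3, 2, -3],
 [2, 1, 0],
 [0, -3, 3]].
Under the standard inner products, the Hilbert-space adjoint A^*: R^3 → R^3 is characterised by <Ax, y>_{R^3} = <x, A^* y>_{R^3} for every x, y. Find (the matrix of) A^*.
A^* = A^T =
[[3, 2, 0],
 [2, 1, -3],
 [-3, 0, 3]]

For real matrices with standard dot products, the defining identity <Ax, y> = <x, A^* y> gives (Ax)^T y = x^T (A^*) y, i.e. x^T A^T y = x^T (A^*) y. Since this holds for all x, y, we must have A^* = A^T. Therefore
A^* =
[[3, 2, 0],
 [2, 1, -3],
 [-3, 0, 3]].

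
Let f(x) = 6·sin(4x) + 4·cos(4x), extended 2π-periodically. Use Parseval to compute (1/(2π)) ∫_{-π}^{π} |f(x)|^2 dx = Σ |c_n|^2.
Σ |c_n|^2 = 26

Expand |f|^2 and use orthogonality of {sin(nx), cos(mx)} on [-π, π]:
  ∫_{-π}^{π} sin(nx)^2 dx = π, ∫ cos(mx)^2 dx = π, and cross terms integrate to 0.
So ∫_{-π}^{π} f(x)^2 dx = 6^2 · π + 4^2 · π = (36 + 16)π.
Divide by 2π: (36 + 16)/2 = 26.
By Parseval, this equals Σ |c_n|^2.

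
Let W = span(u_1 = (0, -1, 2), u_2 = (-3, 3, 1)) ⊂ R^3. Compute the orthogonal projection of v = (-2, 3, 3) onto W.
proj_W(v) = (-279/94, 102/47, 243/94)

Set up U = [u_1 | ... | u_2] ∈ R^(3×2). The projector onto W = col(U) is P = U (U^T U)^(-1) U^T.
Compute U^T U =
  [5, -1]
  [-1, 19],
and U^T v = (3, 18).
Solve U^T U · c = U^T v for the coefficients: c = (75/94, 93/94). The projection is proj_W(v) = U c.
Check: (v - proj_W(v)) · u_1 = 0  (should be 0).
Check: (v - proj_W(v)) · u_2 = 0  (should be 0).
Result: proj_W(v) = (-279/94, 102/47, 243/94).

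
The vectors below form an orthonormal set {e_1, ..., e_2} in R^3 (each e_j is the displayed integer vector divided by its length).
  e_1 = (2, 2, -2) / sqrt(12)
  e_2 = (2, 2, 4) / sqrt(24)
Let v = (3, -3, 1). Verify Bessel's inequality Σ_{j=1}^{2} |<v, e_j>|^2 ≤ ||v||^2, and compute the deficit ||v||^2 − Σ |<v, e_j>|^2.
Σ |<v, e_j>|^2 = 1; ||v||^2 = 19; deficit = 18

Write each e_j = u_j / sqrt(<u_j, u_j>) where u_j is the displayed integer vector. Then <v, e_j> = <v, u_j> / sqrt(<u_j, u_j>), so |<v, e_j>|^2 = <v, u_j>^2 / <u_j, u_j>.
Coefficients: <v, e_1> = -2/sqrt(12), <v, e_2> = 4/sqrt(24).
Square and sum: Σ |<v, e_j>|^2 = 1.
Compute ||v||^2 = v·v = 19.
Deficit = 19 − 1 = 18 ≥ 0, confirming Bessel's inequality. (The deficit equals ||v − Σ <v,e_j> e_j||^2, the squared distance from v to span{e_j}.)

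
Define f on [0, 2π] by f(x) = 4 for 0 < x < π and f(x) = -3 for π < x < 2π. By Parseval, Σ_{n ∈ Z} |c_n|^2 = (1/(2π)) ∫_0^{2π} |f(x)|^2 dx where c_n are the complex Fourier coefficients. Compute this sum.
Σ |c_n|^2 = 25/2

Parseval equates the L^2 energy of f (normalised by 1/(2π)) with the ℓ^2 sum of its Fourier coefficients: (1/(2π)) ∫_0^{2π} |f|^2 = Σ |c_n|^2.
Compute the left side: (1/(2π)) [∫_0^π 4^2 dx + ∫_π^{2π} (-3)^2 dx] = (1/(2π)) · (16π + 9π) = (16 + 9)/2 = 25/2.
So Σ_{n ∈ Z} |c_n|^2 = 25/2.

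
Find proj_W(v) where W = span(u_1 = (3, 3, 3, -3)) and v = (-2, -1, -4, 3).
proj_W(v) = (-5/2, -5/2, -5/2, 5/2)

Set up U = [u_1 | ... | u_1] ∈ R^(4×1). The projector onto W = col(U) is P = U (U^T U)^(-1) U^T.
Compute U^T U =
  [36],
and U^T v = (-30).
Solve U^T U · c = U^T v for the coefficients: c = (-5/6). The projection is proj_W(v) = U c.
Check: (v - proj_W(v)) · u_1 = 0  (should be 0).
Result: proj_W(v) = (-5/2, -5/2, -5/2, 5/2).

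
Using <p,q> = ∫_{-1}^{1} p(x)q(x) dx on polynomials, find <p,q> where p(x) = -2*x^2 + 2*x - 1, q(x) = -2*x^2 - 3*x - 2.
<p,q> = 28/5

Expand the product: p(x)·q(x) = 4*x^4 + 2*x^3 - x + 2.
∫_{-1}^{1} of each monomial x^k gives [2/(k+1) if k even, 0 if k odd]. Integrating term-by-term (or equivalently evaluating the antiderivative F(x) = 4*x^5/5 + x^4/2 - x^2/2 + 2*x at the endpoints):
  F(1) − F(−1) = 14/5 − (-14/5) = 28/5.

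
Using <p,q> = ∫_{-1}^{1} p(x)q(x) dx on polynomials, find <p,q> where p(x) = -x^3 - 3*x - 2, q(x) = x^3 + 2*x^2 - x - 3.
<p,q> = 1076/105

Expand the product: p(x)·q(x) = -x^6 - 2*x^5 - 2*x^4 - 5*x^3 - x^2 + 11*x + 6.
∫_{-1}^{1} of each monomial x^k gives [2/(k+1) if k even, 0 if k odd]. Integrating term-by-term (or equivalently evaluating the antiderivative F(x) = -x^7/7 - x^6/3 - 2*x^5/5 - 5*x^4/4 - x^3/3 + 11*x^2/2 + 6*x at the endpoints):
  F(1) − F(−1) = 3797/420 − (-169/140) = 1076/105.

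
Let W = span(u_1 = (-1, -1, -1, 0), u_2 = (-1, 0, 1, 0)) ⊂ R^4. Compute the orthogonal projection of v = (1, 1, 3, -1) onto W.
proj_W(v) = (2/3, 5/3, 8/3, 0)

Set up U = [u_1 | ... | u_2] ∈ R^(4×2). The projector onto W = col(U) is P = U (U^T U)^(-1) U^T.
Compute U^T U =
  [3, 0]
  [0, 2],
and U^T v = (-5, 2).
Solve U^T U · c = U^T v for the coefficients: c = (-5/3, 1). The projection is proj_W(v) = U c.
Check: (v - proj_W(v)) · u_1 = 0  (should be 0).
Check: (v - proj_W(v)) · u_2 = 0  (should be 0).
Result: proj_W(v) = (2/3, 5/3, 8/3, 0).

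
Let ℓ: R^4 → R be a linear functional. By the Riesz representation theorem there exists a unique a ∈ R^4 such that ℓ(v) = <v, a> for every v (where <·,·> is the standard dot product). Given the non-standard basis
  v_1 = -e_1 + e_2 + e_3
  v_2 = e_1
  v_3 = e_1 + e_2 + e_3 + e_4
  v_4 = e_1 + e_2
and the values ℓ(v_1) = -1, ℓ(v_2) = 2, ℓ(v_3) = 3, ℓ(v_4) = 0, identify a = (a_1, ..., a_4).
a = (2, -2, 3, 0)

Write a = (a_1, ..., a_4) in the standard basis. For each basis vector v_i, ℓ(v_i) = <v_i, a> is a linear equation in the a_j's. Collect the n equations into a matrix system V a = ℓ, where row i of V is v_i (expressed in the standard basis). Since V is invertible (lower-triangular with 1s on the diagonal, up to permutation), solve by back-substitution:
  V =
[[-1, 1, 1, 0],
 [1, 0, 0, 0],
 [1, 1, 1, 1],
 [1, 1, 0, 0]]
  V a = (-1, 2, 3, 0)
Solving gives a = (2, -2, 3, 0).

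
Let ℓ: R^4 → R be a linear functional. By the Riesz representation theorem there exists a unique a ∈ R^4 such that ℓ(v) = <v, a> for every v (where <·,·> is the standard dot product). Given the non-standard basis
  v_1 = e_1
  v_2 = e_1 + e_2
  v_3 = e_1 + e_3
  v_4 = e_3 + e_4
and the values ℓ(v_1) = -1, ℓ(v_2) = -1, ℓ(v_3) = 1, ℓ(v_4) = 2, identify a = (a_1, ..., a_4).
a = (-1, 0, 2, 0)

Write a = (a_1, ..., a_4) in the standard basis. For each basis vector v_i, ℓ(v_i) = <v_i, a> is a linear equation in the a_j's. Collect the n equations into a matrix system V a = ℓ, where row i of V is v_i (expressed in the standard basis). Since V is invertible (lower-triangular with 1s on the diagonal, up to permutation), solve by back-substitution:
  V =
[[1, 0, 0, 0],
 [1, 1, 0, 0],
 [1, 0, 1, 0],
 [0, 0, 1, 1]]
  V a = (-1, -1, 1, 2)
Solving gives a = (-1, 0, 2, 0).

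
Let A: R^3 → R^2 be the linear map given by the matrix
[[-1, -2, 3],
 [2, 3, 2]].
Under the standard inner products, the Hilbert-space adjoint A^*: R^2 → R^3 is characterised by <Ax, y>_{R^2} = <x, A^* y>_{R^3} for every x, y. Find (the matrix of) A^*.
A^* = A^T =
[[-1, 2],
 [-2, 3],
 [3, 2]]

For real matrices with standard dot products, the defining identity <Ax, y> = <x, A^* y> gives (Ax)^T y = x^T (A^*) y, i.e. x^T A^T y = x^T (A^*) y. Since this holds for all x, y, we must have A^* = A^T. Therefore
A^* =
[[-1, 2],
 [-2, 3],
 [3, 2]].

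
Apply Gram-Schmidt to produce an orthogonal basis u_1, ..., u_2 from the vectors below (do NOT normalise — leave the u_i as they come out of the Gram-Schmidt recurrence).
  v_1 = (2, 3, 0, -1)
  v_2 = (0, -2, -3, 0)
Orthogonal basis:
  u_1 = (2, 3, 0, -1)
  u_2 = (6/7, -5/7, -3, -3/7)

Apply the Gram-Schmidt recurrence
  u_1 = v_1
  u_i = v_i − Σ_{j<i} ((v_i · u_j) / (u_j · u_j)) · u_j.

Step by step this gives:
  u_1 = (2, 3, 0, -1)
  u_2 = (6/7, -5/7, -3, -3/7)

Orthogonality check:
  u_2 · u_1 = 0 (should be 0)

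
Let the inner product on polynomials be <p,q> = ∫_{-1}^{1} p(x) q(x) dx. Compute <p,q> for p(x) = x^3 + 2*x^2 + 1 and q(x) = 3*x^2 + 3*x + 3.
<p,q> = 78/5

Expand the product: p(x)·q(x) = 3*x^5 + 9*x^4 + 9*x^3 + 9*x^2 + 3*x + 3.
∫_{-1}^{1} of each monomial x^k gives [2/(k+1) if k even, 0 if k odd]. Integrating term-by-term (or equivalently evaluating the antiderivative F(x) = x^6/2 + 9*x^5/5 + 9*x^4/4 + 3*x^3 + 3*x^2/2 + 3*x at the endpoints):
  F(1) − F(−1) = 241/20 − (-71/20) = 78/5.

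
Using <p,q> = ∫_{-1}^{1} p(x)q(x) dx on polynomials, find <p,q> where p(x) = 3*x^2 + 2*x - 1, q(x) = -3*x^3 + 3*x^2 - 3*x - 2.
<p,q> = -24/5

Expand the product: p(x)·q(x) = -9*x^5 + 3*x^4 - 15*x^2 - x + 2.
∫_{-1}^{1} of each monomial x^k gives [2/(k+1) if k even, 0 if k odd]. Integrating term-by-term (or equivalently evaluating the antiderivative F(x) = -3*x^6/2 + 3*x^5/5 - 5*x^3 - x^2/2 + 2*x at the endpoints):
  F(1) − F(−1) = -22/5 − (2/5) = -24/5.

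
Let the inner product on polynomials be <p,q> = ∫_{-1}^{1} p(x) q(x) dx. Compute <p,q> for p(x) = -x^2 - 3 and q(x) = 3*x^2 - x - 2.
<p,q> = 92/15

Expand the product: p(x)·q(x) = -3*x^4 + x^3 - 7*x^2 + 3*x + 6.
∫_{-1}^{1} of each monomial x^k gives [2/(k+1) if k even, 0 if k odd]. Integrating term-by-term (or equivalently evaluating the antiderivative F(x) = -3*x^5/5 + x^4/4 - 7*x^3/3 + 3*x^2/2 + 6*x at the endpoints):
  F(1) − F(−1) = 289/60 − (-79/60) = 92/15.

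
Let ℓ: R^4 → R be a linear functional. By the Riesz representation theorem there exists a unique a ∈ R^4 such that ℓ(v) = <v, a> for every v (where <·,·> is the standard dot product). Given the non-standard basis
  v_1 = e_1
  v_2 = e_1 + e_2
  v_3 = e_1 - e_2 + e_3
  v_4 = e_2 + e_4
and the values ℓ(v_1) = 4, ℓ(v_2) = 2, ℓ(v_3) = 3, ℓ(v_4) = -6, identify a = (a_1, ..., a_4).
a = (4, -2, -3, -4)

Write a = (a_1, ..., a_4) in the standard basis. For each basis vector v_i, ℓ(v_i) = <v_i, a> is a linear equation in the a_j's. Collect the n equations into a matrix system V a = ℓ, where row i of V is v_i (expressed in the standard basis). Since V is invertible (lower-triangular with 1s on the diagonal, up to permutation), solve by back-substitution:
  V =
[[1, 0, 0, 0],
 [1, 1, 0, 0],
 [1, -1, 1, 0],
 [0, 1, 0, 1]]
  V a = (4, 2, 3, -6)
Solving gives a = (4, -2, -3, -4).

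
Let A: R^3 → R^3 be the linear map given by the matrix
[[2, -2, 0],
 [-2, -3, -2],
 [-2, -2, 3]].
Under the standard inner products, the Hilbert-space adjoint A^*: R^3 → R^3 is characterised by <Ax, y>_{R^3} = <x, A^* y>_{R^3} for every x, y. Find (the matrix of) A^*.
A^* = A^T =
[[2, -2, -2],
 [-2, -3, -2],
 [0, -2, 3]]

For real matrices with standard dot products, the defining identity <Ax, y> = <x, A^* y> gives (Ax)^T y = x^T (A^*) y, i.e. x^T A^T y = x^T (A^*) y. Since this holds for all x, y, we must have A^* = A^T. Therefore
A^* =
[[2, -2, -2],
 [-2, -3, -2],
 [0, -2, 3]].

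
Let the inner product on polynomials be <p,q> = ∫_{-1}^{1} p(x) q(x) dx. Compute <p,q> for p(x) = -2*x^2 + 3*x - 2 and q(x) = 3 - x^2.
<p,q> = -208/15

Expand the product: p(x)·q(x) = 2*x^4 - 3*x^3 - 4*x^2 + 9*x - 6.
∫_{-1}^{1} of each monomial x^k gives [2/(k+1) if k even, 0 if k odd]. Integrating term-by-term (or equivalently evaluating the antiderivative F(x) = 2*x^5/5 - 3*x^4/4 - 4*x^3/3 + 9*x^2/2 - 6*x at the endpoints):
  F(1) − F(−1) = -191/60 − (641/60) = -208/15.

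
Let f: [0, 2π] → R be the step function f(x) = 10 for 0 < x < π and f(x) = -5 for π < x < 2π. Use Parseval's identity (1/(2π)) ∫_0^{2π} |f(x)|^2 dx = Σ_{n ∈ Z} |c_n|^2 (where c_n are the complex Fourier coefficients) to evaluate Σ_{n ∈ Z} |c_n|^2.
Σ |c_n|^2 = 125/2

Parseval equates the L^2 energy of f (normalised by 1/(2π)) with the ℓ^2 sum of its Fourier coefficients: (1/(2π)) ∫_0^{2π} |f|^2 = Σ |c_n|^2.
Compute the left side: (1/(2π)) [∫_0^π 10^2 dx + ∫_π^{2π} (-5)^2 dx] = (1/(2π)) · (100π + 25π) = (100 + 25)/2 = 125/2.
So Σ_{n ∈ Z} |c_n|^2 = 125/2.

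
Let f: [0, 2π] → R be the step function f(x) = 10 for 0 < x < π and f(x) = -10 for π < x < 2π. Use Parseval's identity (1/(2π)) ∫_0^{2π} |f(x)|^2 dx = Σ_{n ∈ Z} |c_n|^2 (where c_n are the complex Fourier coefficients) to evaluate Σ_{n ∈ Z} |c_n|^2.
Σ |c_n|^2 = 100

Parseval equates the L^2 energy of f (normalised by 1/(2π)) with the ℓ^2 sum of its Fourier coefficients: (1/(2π)) ∫_0^{2π} |f|^2 = Σ |c_n|^2.
Compute the left side: (1/(2π)) [∫_0^π 10^2 dx + ∫_π^{2π} (-10)^2 dx] = (1/(2π)) · (100π + 100π) = (100 + 100)/2 = 100.
So Σ_{n ∈ Z} |c_n|^2 = 100.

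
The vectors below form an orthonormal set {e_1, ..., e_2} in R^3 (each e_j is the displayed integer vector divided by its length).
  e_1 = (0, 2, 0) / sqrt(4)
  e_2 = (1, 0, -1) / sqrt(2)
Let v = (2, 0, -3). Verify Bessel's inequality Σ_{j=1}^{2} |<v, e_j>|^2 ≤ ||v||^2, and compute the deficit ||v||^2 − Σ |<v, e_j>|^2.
Σ |<v, e_j>|^2 = 25/2; ||v||^2 = 13; deficit = 1/2

Write each e_j = u_j / sqrt(<u_j, u_j>) where u_j is the displayed integer vector. Then <v, e_j> = <v, u_j> / sqrt(<u_j, u_j>), so |<v, e_j>|^2 = <v, u_j>^2 / <u_j, u_j>.
Coefficients: <v, e_1> = 0/sqrt(4), <v, e_2> = 5/sqrt(2).
Square and sum: Σ |<v, e_j>|^2 = 25/2.
Compute ||v||^2 = v·v = 13.
Deficit = 13 − 25/2 = 1/2 ≥ 0, confirming Bessel's inequality. (The deficit equals ||v − Σ <v,e_j> e_j||^2, the squared distance from v to span{e_j}.)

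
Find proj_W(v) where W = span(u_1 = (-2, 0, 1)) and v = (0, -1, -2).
proj_W(v) = (4/5, 0, -2/5)

Set up U = [u_1 | ... | u_1] ∈ R^(3×1). The projector onto W = col(U) is P = U (U^T U)^(-1) U^T.
Compute U^T U =
  [5],
and U^T v = (-2).
Solve U^T U · c = U^T v for the coefficients: c = (-2/5). The projection is proj_W(v) = U c.
Check: (v - proj_W(v)) · u_1 = 0  (should be 0).
Result: proj_W(v) = (4/5, 0, -2/5).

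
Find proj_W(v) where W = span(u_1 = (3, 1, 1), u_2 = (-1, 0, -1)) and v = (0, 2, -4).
proj_W(v) = (0, 2, -4)

Set up U = [u_1 | ... | u_2] ∈ R^(3×2). The projector onto W = col(U) is P = U (U^T U)^(-1) U^T.
Compute U^T U =
  [11, -4]
  [-4, 2],
and U^T v = (-2, 4).
Solve U^T U · c = U^T v for the coefficients: c = (2, 6). The projection is proj_W(v) = U c.
Check: (v - proj_W(v)) · u_1 = 0  (should be 0).
Check: (v - proj_W(v)) · u_2 = 0  (should be 0).
Result: proj_W(v) = (0, 2, -4).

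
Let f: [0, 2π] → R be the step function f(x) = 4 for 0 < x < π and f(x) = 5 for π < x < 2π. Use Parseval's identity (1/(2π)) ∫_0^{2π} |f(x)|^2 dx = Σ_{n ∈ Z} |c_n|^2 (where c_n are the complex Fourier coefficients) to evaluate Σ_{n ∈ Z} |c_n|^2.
Σ |c_n|^2 = 41/2

Parseval equates the L^2 energy of f (normalised by 1/(2π)) with the ℓ^2 sum of its Fourier coefficients: (1/(2π)) ∫_0^{2π} |f|^2 = Σ |c_n|^2.
Compute the left side: (1/(2π)) [∫_0^π 4^2 dx + ∫_π^{2π} 5^2 dx] = (1/(2π)) · (16π + 25π) = (16 + 25)/2 = 41/2.
So Σ_{n ∈ Z} |c_n|^2 = 41/2.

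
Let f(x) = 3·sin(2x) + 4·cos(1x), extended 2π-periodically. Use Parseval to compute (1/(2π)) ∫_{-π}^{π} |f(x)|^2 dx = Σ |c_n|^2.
Σ |c_n|^2 = 25/2

Expand |f|^2 and use orthogonality of {sin(nx), cos(mx)} on [-π, π]:
  ∫_{-π}^{π} sin(nx)^2 dx = π, ∫ cos(mx)^2 dx = π, and cross terms integrate to 0.
So ∫_{-π}^{π} f(x)^2 dx = 3^2 · π + 4^2 · π = (9 + 16)π.
Divide by 2π: (9 + 16)/2 = 25/2.
By Parseval, this equals Σ |c_n|^2.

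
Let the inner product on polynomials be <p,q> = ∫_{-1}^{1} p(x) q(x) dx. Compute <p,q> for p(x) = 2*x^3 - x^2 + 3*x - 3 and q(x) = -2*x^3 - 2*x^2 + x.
<p,q> = 142/35

Expand the product: p(x)·q(x) = -4*x^6 - 2*x^5 - 2*x^4 - x^3 + 9*x^2 - 3*x.
∫_{-1}^{1} of each monomial x^k gives [2/(k+1) if k even, 0 if k odd]. Integrating term-by-term (or equivalently evaluating the antiderivative F(x) = -4*x^7/7 - x^6/3 - 2*x^5/5 - x^4/4 + 3*x^3 - 3*x^2/2 at the endpoints):
  F(1) − F(−1) = -23/420 − (-1727/420) = 142/35.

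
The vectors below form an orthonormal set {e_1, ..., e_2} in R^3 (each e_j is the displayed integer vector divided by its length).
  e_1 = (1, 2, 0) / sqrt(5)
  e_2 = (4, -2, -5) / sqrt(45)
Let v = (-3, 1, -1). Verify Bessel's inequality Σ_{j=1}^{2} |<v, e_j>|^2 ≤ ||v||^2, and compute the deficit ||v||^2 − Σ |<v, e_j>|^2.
Σ |<v, e_j>|^2 = 2; ||v||^2 = 11; deficit = 9

Write each e_j = u_j / sqrt(<u_j, u_j>) where u_j is the displayed integer vector. Then <v, e_j> = <v, u_j> / sqrt(<u_j, u_j>), so |<v, e_j>|^2 = <v, u_j>^2 / <u_j, u_j>.
Coefficients: <v, e_1> = -1/sqrt(5), <v, e_2> = -9/sqrt(45).
Square and sum: Σ |<v, e_j>|^2 = 2.
Compute ||v||^2 = v·v = 11.
Deficit = 11 − 2 = 9 ≥ 0, confirming Bessel's inequality. (The deficit equals ||v − Σ <v,e_j> e_j||^2, the squared distance from v to span{e_j}.)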